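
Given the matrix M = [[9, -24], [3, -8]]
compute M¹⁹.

M² = M (a projection; rank 1, trace 1), so M¹⁹ = M.

[[9, -24], [3, -8]]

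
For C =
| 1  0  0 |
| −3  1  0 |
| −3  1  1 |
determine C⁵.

C = I + N where N = [[0, 0, 0], [−3, 0, 0], [−3, 1, 0]] is strictly lower-triangular, so N³ = 0.
(I + N)⁵ = I + 5·N + 10·N² = [[1, 0, 0], [−15, 1, 0], [−45, 5, 1]].

[[1, 0, 0], [−15, 1, 0], [−45, 5, 1]]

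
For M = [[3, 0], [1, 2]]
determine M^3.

[[27, 0], [19, 8]]

tr M = 5 and det M = 6, so the characteristic polynomial is λ² − (5)λ + (6) with roots 3 and 2.
Eigenvectors give P = [[1, 0], [1, -1]] with P⁻¹ = [[1, 0], [1, -1]], and M = P·diag(3, 2)·P⁻¹.
Then M^3 = P·diag(27, 8)·P⁻¹ = [[27, 0], [27, -8]] · [[1, 0], [1, -1]] = [[27, 0], [19, 8]].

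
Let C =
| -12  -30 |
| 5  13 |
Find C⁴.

[[-114, -390], [65, 211]]

tr C = 1 and det C = -6, so the characteristic polynomial is λ² − (1)λ + (-6) with roots -2 and 3.
Eigenvectors give P = [[-3, 2], [1, -1]] with P⁻¹ = [[-1, -2], [-1, -3]], and C = P·diag(-2, 3)·P⁻¹.
Then C⁴ = P·diag(16, 81)·P⁻¹ = [[-48, 162], [16, -81]] · [[-1, -2], [-1, -3]] = [[-114, -390], [65, 211]].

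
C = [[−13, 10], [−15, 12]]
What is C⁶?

tr C = −1 and det C = −6, so the characteristic polynomial is λ² − (−1)λ + (−6) with roots 2 and −3.
Eigenvectors give P = [[−2, −1], [−3, −1]] with P⁻¹ = [[1, −1], [−3, 2]], and C = P·diag(2, −3)·P⁻¹.
Then C⁶ = P·diag(64, 729)·P⁻¹ = [[−128, −729], [−192, −729]] · [[1, −1], [−3, 2]] = [[2059, −1330], [1995, −1266]].

[[2059, −1330], [1995, −1266]]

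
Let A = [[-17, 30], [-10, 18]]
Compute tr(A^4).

tr A = 1 and det A = -6, so the characteristic polynomial is λ² − (1)λ + (-6) with roots 3 and -2.
Eigenvectors give P = [[-3, 2], [-2, 1]] with P⁻¹ = [[1, -2], [2, -3]], and A = P·diag(3, -2)·P⁻¹.
Then A^4 = P·diag(81, 16)·P⁻¹ = [[-243, 32], [-162, 16]] · [[1, -2], [2, -3]] = [[-179, 390], [-130, 276]].

97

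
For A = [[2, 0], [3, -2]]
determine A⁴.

[[16, 0], [0, 16]]

A² = [[4, 0], [0, 4]]
A³ = [[8, 0], [12, -8]]
A⁴ = [[16, 0], [0, 16]]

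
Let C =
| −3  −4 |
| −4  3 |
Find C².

[[25, 0], [0, 25]]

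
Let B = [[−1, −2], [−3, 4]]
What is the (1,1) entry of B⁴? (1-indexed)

103

B² = [[7, −6], [−9, 22]]
B³ = [[11, −38], [−57, 106]]
B⁴ = [[103, −174], [−261, 538]]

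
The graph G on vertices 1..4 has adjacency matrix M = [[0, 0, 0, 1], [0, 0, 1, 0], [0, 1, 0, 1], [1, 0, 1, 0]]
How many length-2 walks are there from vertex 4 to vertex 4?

The number of length-2 walks from vertex 4 to vertex 4 is entry (4,4) of M^2, where M is the adjacency matrix.
M^2 = [[1, 0, 1, 0], [0, 1, 0, 1], [1, 0, 2, 0], [0, 1, 0, 2]]

2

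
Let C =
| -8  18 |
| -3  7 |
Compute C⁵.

[[-98, 198], [-33, 67]]

tr C = -1 and det C = -2, so the characteristic polynomial is λ² − (-1)λ + (-2) with roots 1 and -2.
Eigenvectors give P = [[-2, 3], [-1, 1]] with P⁻¹ = [[1, -3], [1, -2]], and C = P·diag(1, -2)·P⁻¹.
Then C⁵ = P·diag(1, -32)·P⁻¹ = [[-2, -96], [-1, -32]] · [[1, -3], [1, -2]] = [[-98, 198], [-33, 67]].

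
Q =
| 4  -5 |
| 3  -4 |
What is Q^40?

Q² = I (check: tr Q = 0 and det Q = -1), so Q^40 = I since 40 is even.

[[1, 0], [0, 1]]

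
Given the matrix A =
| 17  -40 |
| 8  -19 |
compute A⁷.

tr A = -2 and det A = -3, so the characteristic polynomial is λ² − (-2)λ + (-3) with roots -3 and 1.
Eigenvectors give P = [[2, 5], [1, 2]] with P⁻¹ = [[-2, 5], [1, -2]], and A = P·diag(-3, 1)·P⁻¹.
Then A⁷ = P·diag(-2187, 1)·P⁻¹ = [[-4374, 5], [-2187, 2]] · [[-2, 5], [1, -2]] = [[8753, -21880], [4376, -10939]].

[[8753, -21880], [4376, -10939]]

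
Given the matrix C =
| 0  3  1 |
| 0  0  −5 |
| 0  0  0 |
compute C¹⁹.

[[0, 0, 0], [0, 0, 0], [0, 0, 0]]

C is strictly triangular, hence nilpotent: C³ = 0, so C¹⁹ = 0.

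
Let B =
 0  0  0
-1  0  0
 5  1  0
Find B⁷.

B is strictly triangular, hence nilpotent: B³ = 0, so B⁷ = 0.

[[0, 0, 0], [0, 0, 0], [0, 0, 0]]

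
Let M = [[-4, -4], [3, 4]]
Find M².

[[4, 0], [0, 4]]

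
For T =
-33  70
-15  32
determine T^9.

tr T = -1 and det T = -6, so the characteristic polynomial is λ² − (-1)λ + (-6) with roots -3 and 2.
Eigenvectors give P = [[7, -2], [3, -1]] with P⁻¹ = [[1, -2], [3, -7]], and T = P·diag(-3, 2)·P⁻¹.
Then T^9 = P·diag(-19683, 512)·P⁻¹ = [[-137781, -1024], [-59049, -512]] · [[1, -2], [3, -7]] = [[-140853, 282730], [-60585, 121682]].

[[-140853, 282730], [-60585, 121682]]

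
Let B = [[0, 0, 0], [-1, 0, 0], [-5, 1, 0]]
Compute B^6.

B is strictly triangular, hence nilpotent: B^3 = 0, so B^6 = 0.

[[0, 0, 0], [0, 0, 0], [0, 0, 0]]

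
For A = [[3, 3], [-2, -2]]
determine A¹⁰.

[[3, 3], [-2, -2]]

A² = A (a projection; rank 1, trace 1), so A¹⁰ = A.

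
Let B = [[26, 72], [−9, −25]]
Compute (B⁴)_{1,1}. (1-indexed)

136

tr B = 1 and det B = −2, so the characteristic polynomial is λ² − (1)λ + (−2) with roots −1 and 2.
Eigenvectors give P = [[−8, −3], [3, 1]] with P⁻¹ = [[1, 3], [−3, −8]], and B = P·diag(−1, 2)·P⁻¹.
Then B⁴ = P·diag(1, 16)·P⁻¹ = [[−8, −48], [3, 16]] · [[1, 3], [−3, −8]] = [[136, 360], [−45, −119]].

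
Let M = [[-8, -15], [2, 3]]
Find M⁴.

tr M = -5 and det M = 6, so the characteristic polynomial is λ² − (-5)λ + (6) with roots -2 and -3.
Eigenvectors give P = [[5, -3], [-2, 1]] with P⁻¹ = [[-1, -3], [-2, -5]], and M = P·diag(-2, -3)·P⁻¹.
Then M⁴ = P·diag(16, 81)·P⁻¹ = [[80, -243], [-32, 81]] · [[-1, -3], [-2, -5]] = [[406, 975], [-130, -309]].

[[406, 975], [-130, -309]]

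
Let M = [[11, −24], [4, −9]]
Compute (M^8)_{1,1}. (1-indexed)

19681

tr M = 2 and det M = −3, so the characteristic polynomial is λ² − (2)λ + (−3) with roots −1 and 3.
Eigenvectors give P = [[−2, 3], [−1, 1]] with P⁻¹ = [[1, −3], [1, −2]], and M = P·diag(−1, 3)·P⁻¹.
Then M^8 = P·diag(1, 6561)·P⁻¹ = [[−2, 19683], [−1, 6561]] · [[1, −3], [1, −2]] = [[19681, −39360], [6560, −13119]].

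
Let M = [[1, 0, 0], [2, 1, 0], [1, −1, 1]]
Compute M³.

M = I + N where N = [[0, 0, 0], [2, 0, 0], [1, −1, 0]] is strictly lower-triangular, so N³ = 0.
(I + N)³ = I + 3·N + 3·N² = [[1, 0, 0], [6, 1, 0], [−3, −3, 1]].

[[1, 0, 0], [6, 1, 0], [−3, −3, 1]]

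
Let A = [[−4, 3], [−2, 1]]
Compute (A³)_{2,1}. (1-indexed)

−14

A² = [[10, −9], [6, −5]]
A³ = [[−22, 21], [−14, 13]]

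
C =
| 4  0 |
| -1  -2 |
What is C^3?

[[64, 0], [-12, -8]]

C^2 = [[16, 0], [-2, 4]]
C^3 = [[64, 0], [-12, -8]]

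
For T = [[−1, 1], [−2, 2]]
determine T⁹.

T² = T (a projection; rank 1, trace 1), so T⁹ = T.

[[−1, 1], [−2, 2]]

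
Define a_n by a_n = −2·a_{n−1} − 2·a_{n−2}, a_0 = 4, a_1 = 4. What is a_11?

With companion matrix A = [[−2, −2], [1, 0]], [a_n, a_{n−1}]ᵀ = A·[a_{n−1}, a_{n−2}]ᵀ, so [a_11, a_10]ᵀ = A^10·[a_1, a_0]ᵀ.
A^10 = [[32, 64], [−32, −32]], giving [a_11, a_10]ᵀ = [[384], [−256]].

384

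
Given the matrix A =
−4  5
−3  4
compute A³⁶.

A² = I (check: tr A = 0 and det A = −1), so A³⁶ = I since 36 is even.

[[1, 0], [0, 1]]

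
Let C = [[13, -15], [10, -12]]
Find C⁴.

[[211, -195], [130, -114]]

tr C = 1 and det C = -6, so the characteristic polynomial is λ² − (1)λ + (-6) with roots -2 and 3.
Eigenvectors give P = [[1, 3], [1, 2]] with P⁻¹ = [[-2, 3], [1, -1]], and C = P·diag(-2, 3)·P⁻¹.
Then C⁴ = P·diag(16, 81)·P⁻¹ = [[16, 243], [16, 162]] · [[-2, 3], [1, -1]] = [[211, -195], [130, -114]].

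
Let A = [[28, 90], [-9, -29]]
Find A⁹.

tr A = -1 and det A = -2, so the characteristic polynomial is λ² − (-1)λ + (-2) with roots 1 and -2.
Eigenvectors give P = [[10, -3], [-3, 1]] with P⁻¹ = [[1, 3], [3, 10]], and A = P·diag(1, -2)·P⁻¹.
Then A⁹ = P·diag(1, -512)·P⁻¹ = [[10, 1536], [-3, -512]] · [[1, 3], [3, 10]] = [[4618, 15390], [-1539, -5129]].

[[4618, 15390], [-1539, -5129]]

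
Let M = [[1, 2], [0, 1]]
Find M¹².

[[1, 24], [0, 1]]

M = I + N where N = [[0, 2], [0, 0]] is strictly upper-triangular, so N² = 0.
(I + N)¹² = I + 12·N = [[1, 24], [0, 1]].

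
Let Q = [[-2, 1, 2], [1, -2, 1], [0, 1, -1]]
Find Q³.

Q² = [[5, -2, -5], [-4, 6, -1], [1, -3, 2]]
Q³ = [[-12, 4, 13], [14, -17, -1], [-5, 9, -3]]

[[-12, 4, 13], [14, -17, -1], [-5, 9, -3]]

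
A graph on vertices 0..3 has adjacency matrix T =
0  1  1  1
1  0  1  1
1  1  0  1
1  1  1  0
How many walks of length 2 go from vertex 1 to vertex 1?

The number of length-2 walks from vertex 1 to vertex 1 is entry (1,1) of T², where T is the adjacency matrix.
T² = [[3, 2, 2, 2], [2, 3, 2, 2], [2, 2, 3, 2], [2, 2, 2, 3]]

3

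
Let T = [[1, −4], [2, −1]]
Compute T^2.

[[−7, 0], [0, −7]]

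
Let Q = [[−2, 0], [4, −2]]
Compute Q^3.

[[−8, 0], [48, −8]]

Q^2 = [[4, 0], [−16, 4]]
Q^3 = [[−8, 0], [48, −8]]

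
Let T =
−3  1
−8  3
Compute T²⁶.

T² = I (check: tr T = 0 and det T = −1), so T²⁶ = I since 26 is even.

[[1, 0], [0, 1]]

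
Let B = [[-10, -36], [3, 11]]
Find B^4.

[[-44, -180], [15, 61]]

tr B = 1 and det B = -2, so the characteristic polynomial is λ² − (1)λ + (-2) with roots -1 and 2.
Eigenvectors give P = [[4, -3], [-1, 1]] with P⁻¹ = [[1, 3], [1, 4]], and B = P·diag(-1, 2)·P⁻¹.
Then B^4 = P·diag(1, 16)·P⁻¹ = [[4, -48], [-1, 16]] · [[1, 3], [1, 4]] = [[-44, -180], [15, 61]].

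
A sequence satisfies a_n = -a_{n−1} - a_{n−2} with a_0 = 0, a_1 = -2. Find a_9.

0

With companion matrix A = [[-1, -1], [1, 0]], [a_n, a_{n−1}]ᵀ = A·[a_{n−1}, a_{n−2}]ᵀ, so [a_9, a_8]ᵀ = A^8·[a_1, a_0]ᵀ.
A^8 = [[0, 1], [-1, -1]], giving [a_9, a_8]ᵀ = [[0], [2]].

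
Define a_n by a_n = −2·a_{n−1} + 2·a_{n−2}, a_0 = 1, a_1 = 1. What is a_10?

−1792

With companion matrix Q = [[−2, 2], [1, 0]], [a_n, a_{n−1}]ᵀ = Q·[a_{n−1}, a_{n−2}]ᵀ, so [a_10, a_9]ᵀ = Q⁹·[a_1, a_0]ᵀ.
Q⁹ = [[−6688, 4896], [2448, −1792]], giving [a_10, a_9]ᵀ = [[−1792], [656]].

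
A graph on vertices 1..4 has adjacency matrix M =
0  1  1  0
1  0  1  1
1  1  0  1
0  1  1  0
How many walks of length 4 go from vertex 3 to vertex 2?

14

The number of length-4 walks from vertex 3 to vertex 2 is entry (3,2) of M^4, where M is the adjacency matrix.
M^2 = [[2, 1, 1, 2], [1, 3, 2, 1], [1, 2, 3, 1], [2, 1, 1, 2]]
M^3 = [[2, 5, 5, 2], [5, 4, 5, 5], [5, 5, 4, 5], [2, 5, 5, 2]]
M^4 = [[10, 9, 9, 10], [9, 15, 14, 9], [9, 14, 15, 9], [10, 9, 9, 10]]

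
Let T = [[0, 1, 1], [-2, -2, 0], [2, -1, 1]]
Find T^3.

T^2 = [[0, -3, 1], [4, 2, -2], [4, 3, 3]]
T^3 = [[8, 5, 1], [-8, 2, 2], [0, -5, 7]]

[[8, 5, 1], [-8, 2, 2], [0, -5, 7]]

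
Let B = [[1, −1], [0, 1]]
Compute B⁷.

B = I + N where N = [[0, −1], [0, 0]] is strictly upper-triangular, so N² = 0.
(I + N)⁷ = I + 7·N = [[1, −7], [0, 1]].

[[1, −7], [0, 1]]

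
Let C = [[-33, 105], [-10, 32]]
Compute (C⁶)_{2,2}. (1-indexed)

tr C = -1 and det C = -6, so the characteristic polynomial is λ² − (-1)λ + (-6) with roots -3 and 2.
Eigenvectors give P = [[7, 3], [2, 1]] with P⁻¹ = [[1, -3], [-2, 7]], and C = P·diag(-3, 2)·P⁻¹.
Then C⁶ = P·diag(729, 64)·P⁻¹ = [[5103, 192], [1458, 64]] · [[1, -3], [-2, 7]] = [[4719, -13965], [1330, -3926]].

-3926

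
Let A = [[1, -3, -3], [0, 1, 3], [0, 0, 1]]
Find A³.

[[1, -9, -36], [0, 1, 9], [0, 0, 1]]

A = I + N where N = [[0, -3, -3], [0, 0, 3], [0, 0, 0]] is strictly upper-triangular, so N³ = 0.
(I + N)³ = I + 3·N + 3·N² = [[1, -9, -36], [0, 1, 9], [0, 0, 1]].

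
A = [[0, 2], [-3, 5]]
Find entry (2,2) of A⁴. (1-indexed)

tr A = 5 and det A = 6, so the characteristic polynomial is λ² − (5)λ + (6) with roots 2 and 3.
Eigenvectors give P = [[-1, 2], [-1, 3]] with P⁻¹ = [[-3, 2], [-1, 1]], and A = P·diag(2, 3)·P⁻¹.
Then A⁴ = P·diag(16, 81)·P⁻¹ = [[-16, 162], [-16, 243]] · [[-3, 2], [-1, 1]] = [[-114, 130], [-195, 211]].

211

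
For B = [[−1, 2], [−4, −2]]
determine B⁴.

[[−23, 66], [−132, −56]]

B² = [[−7, −6], [12, −4]]
B³ = [[31, −2], [4, 32]]
B⁴ = [[−23, 66], [−132, −56]]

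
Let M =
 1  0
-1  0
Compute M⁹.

[[1, 0], [-1, 0]]

M² = M (a projection; rank 1, trace 1), so M⁹ = M.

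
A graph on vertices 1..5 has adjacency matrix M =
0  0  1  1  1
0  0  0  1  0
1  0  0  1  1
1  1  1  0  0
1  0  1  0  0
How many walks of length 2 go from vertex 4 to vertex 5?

2

The number of length-2 walks from vertex 4 to vertex 5 is entry (4,5) of M^2, where M is the adjacency matrix.
M^2 = [[3, 1, 2, 1, 1], [1, 1, 1, 0, 0], [2, 1, 3, 1, 1], [1, 0, 1, 3, 2], [1, 0, 1, 2, 2]]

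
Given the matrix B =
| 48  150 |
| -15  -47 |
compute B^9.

tr B = 1 and det B = -6, so the characteristic polynomial is λ² − (1)λ + (-6) with roots -2 and 3.
Eigenvectors give P = [[-3, 10], [1, -3]] with P⁻¹ = [[3, 10], [1, 3]], and B = P·diag(-2, 3)·P⁻¹.
Then B^9 = P·diag(-512, 19683)·P⁻¹ = [[1536, 196830], [-512, -59049]] · [[3, 10], [1, 3]] = [[201438, 605850], [-60585, -182267]].

[[201438, 605850], [-60585, -182267]]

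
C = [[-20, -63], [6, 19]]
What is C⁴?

[[106, 315], [-30, -89]]

tr C = -1 and det C = -2, so the characteristic polynomial is λ² − (-1)λ + (-2) with roots 1 and -2.
Eigenvectors give P = [[-3, 7], [1, -2]] with P⁻¹ = [[2, 7], [1, 3]], and C = P·diag(1, -2)·P⁻¹.
Then C⁴ = P·diag(1, 16)·P⁻¹ = [[-3, 112], [1, -32]] · [[2, 7], [1, 3]] = [[106, 315], [-30, -89]].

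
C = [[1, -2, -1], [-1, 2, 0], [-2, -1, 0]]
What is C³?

C² = [[5, -5, -1], [-3, 6, 1], [-1, 2, 2]]
C³ = [[12, -19, -5], [-11, 17, 3], [-7, 4, 1]]

[[12, -19, -5], [-11, 17, 3], [-7, 4, 1]]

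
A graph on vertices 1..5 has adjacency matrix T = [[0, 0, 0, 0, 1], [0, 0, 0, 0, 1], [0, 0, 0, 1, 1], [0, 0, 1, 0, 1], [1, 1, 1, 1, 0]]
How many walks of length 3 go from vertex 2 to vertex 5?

The number of length-3 walks from vertex 2 to vertex 5 is entry (2,5) of T³, where T is the adjacency matrix.
T² = [[1, 1, 1, 1, 0], [1, 1, 1, 1, 0], [1, 1, 2, 1, 1], [1, 1, 1, 2, 1], [0, 0, 1, 1, 4]]
T³ = [[0, 0, 1, 1, 4], [0, 0, 1, 1, 4], [1, 1, 2, 3, 5], [1, 1, 3, 2, 5], [4, 4, 5, 5, 2]]

4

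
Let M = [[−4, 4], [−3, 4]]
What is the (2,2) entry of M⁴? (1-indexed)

16

M² = [[4, 0], [0, 4]]
M³ = [[−16, 16], [−12, 16]]
M⁴ = [[16, 0], [0, 16]]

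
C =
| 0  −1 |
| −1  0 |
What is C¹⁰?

[[1, 0], [0, 1]]

C² = I (check: tr C = 0 and det C = −1), so C¹⁰ = I since 10 is even.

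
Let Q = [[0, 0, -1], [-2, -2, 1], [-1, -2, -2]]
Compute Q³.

[[-6, -8, -3], [-2, 0, 3], [-19, -22, -4]]

Q² = [[1, 2, 2], [3, 2, -2], [6, 8, 3]]
Q³ = [[-6, -8, -3], [-2, 0, 3], [-19, -22, -4]]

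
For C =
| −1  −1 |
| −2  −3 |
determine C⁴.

[[41, 56], [112, 153]]

C² = [[3, 4], [8, 11]]
C³ = [[−11, −15], [−30, −41]]
C⁴ = [[41, 56], [112, 153]]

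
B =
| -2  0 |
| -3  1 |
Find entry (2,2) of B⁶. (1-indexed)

1

tr B = -1 and det B = -2, so the characteristic polynomial is λ² − (-1)λ + (-2) with roots 1 and -2.
Eigenvectors give P = [[0, 1], [-1, 1]] with P⁻¹ = [[1, -1], [1, 0]], and B = P·diag(1, -2)·P⁻¹.
Then B⁶ = P·diag(1, 64)·P⁻¹ = [[0, 64], [-1, 64]] · [[1, -1], [1, 0]] = [[64, 0], [63, 1]].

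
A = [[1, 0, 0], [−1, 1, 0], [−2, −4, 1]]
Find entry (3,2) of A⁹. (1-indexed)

A = I + N where N = [[0, 0, 0], [−1, 0, 0], [−2, −4, 0]] is strictly lower-triangular, so N³ = 0.
(I + N)⁹ = I + 9·N + 36·N² = [[1, 0, 0], [−9, 1, 0], [126, −36, 1]].

−36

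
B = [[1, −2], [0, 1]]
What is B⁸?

B = I + N where N = [[0, −2], [0, 0]] is strictly upper-triangular, so N² = 0.
(I + N)⁸ = I + 8·N = [[1, −16], [0, 1]].

[[1, −16], [0, 1]]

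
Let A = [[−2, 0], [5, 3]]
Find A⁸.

tr A = 1 and det A = −6, so the characteristic polynomial is λ² − (1)λ + (−6) with roots −2 and 3.
Eigenvectors give P = [[−1, 0], [1, −1]] with P⁻¹ = [[−1, 0], [−1, −1]], and A = P·diag(−2, 3)·P⁻¹.
Then A⁸ = P·diag(256, 6561)·P⁻¹ = [[−256, 0], [256, −6561]] · [[−1, 0], [−1, −1]] = [[256, 0], [6305, 6561]].

[[256, 0], [6305, 6561]]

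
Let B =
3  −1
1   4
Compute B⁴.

B² = [[8, −7], [7, 15]]
B³ = [[17, −36], [36, 53]]
B⁴ = [[15, −161], [161, 176]]

[[15, −161], [161, 176]]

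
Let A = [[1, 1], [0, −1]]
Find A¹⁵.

A² = I (check: tr A = 0 and det A = −1), so A¹⁵ = A since 15 is odd.

[[1, 1], [0, −1]]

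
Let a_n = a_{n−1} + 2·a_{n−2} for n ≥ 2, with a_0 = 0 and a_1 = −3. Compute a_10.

With companion matrix M = [[1, 2], [1, 0]], [a_n, a_{n−1}]ᵀ = M·[a_{n−1}, a_{n−2}]ᵀ, so [a_10, a_9]ᵀ = M⁹·[a_1, a_0]ᵀ.
M⁹ = [[341, 342], [171, 170]], giving [a_10, a_9]ᵀ = [[−1023], [−513]].

−1023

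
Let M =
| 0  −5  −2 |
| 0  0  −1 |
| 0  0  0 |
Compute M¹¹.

[[0, 0, 0], [0, 0, 0], [0, 0, 0]]

M is strictly triangular, hence nilpotent: M³ = 0, so M¹¹ = 0.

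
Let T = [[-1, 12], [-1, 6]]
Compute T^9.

[[-57001, 230052], [-19171, 77196]]

tr T = 5 and det T = 6, so the characteristic polynomial is λ² − (5)λ + (6) with roots 3 and 2.
Eigenvectors give P = [[3, -4], [1, -1]] with P⁻¹ = [[-1, 4], [-1, 3]], and T = P·diag(3, 2)·P⁻¹.
Then T^9 = P·diag(19683, 512)·P⁻¹ = [[59049, -2048], [19683, -512]] · [[-1, 4], [-1, 3]] = [[-57001, 230052], [-19171, 77196]].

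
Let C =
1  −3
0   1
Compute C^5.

C = I + N where N = [[0, −3], [0, 0]] is strictly upper-triangular, so N^2 = 0.
(I + N)^5 = I + 5·N = [[1, −15], [0, 1]].

[[1, −15], [0, 1]]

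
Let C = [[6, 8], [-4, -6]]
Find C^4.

[[16, 0], [0, 16]]

tr C = 0 and det C = -4, so the characteristic polynomial is λ² − (0)λ + (-4) with roots -2 and 2.
Eigenvectors give P = [[-1, -2], [1, 1]] with P⁻¹ = [[1, 2], [-1, -1]], and C = P·diag(-2, 2)·P⁻¹.
Then C^4 = P·diag(16, 16)·P⁻¹ = [[-16, -32], [16, 16]] · [[1, 2], [-1, -1]] = [[16, 0], [0, 16]].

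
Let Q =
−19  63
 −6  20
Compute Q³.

[[−55, 189], [−18, 62]]

tr Q = 1 and det Q = −2, so the characteristic polynomial is λ² − (1)λ + (−2) with roots 2 and −1.
Eigenvectors give P = [[−3, −7], [−1, −2]] with P⁻¹ = [[2, −7], [−1, 3]], and Q = P·diag(2, −1)·P⁻¹.
Then Q³ = P·diag(8, −1)·P⁻¹ = [[−24, 7], [−8, 2]] · [[2, −7], [−1, 3]] = [[−55, 189], [−18, 62]].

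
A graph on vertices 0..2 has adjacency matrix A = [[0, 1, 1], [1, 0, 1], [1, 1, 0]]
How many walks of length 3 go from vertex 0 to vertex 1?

3

The number of length-3 walks from vertex 0 to vertex 1 is entry (0,1) of A³, where A is the adjacency matrix.
A² = [[2, 1, 1], [1, 2, 1], [1, 1, 2]]
A³ = [[2, 3, 3], [3, 2, 3], [3, 3, 2]]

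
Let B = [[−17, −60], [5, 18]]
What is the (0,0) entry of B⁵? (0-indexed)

tr B = 1 and det B = −6, so the characteristic polynomial is λ² − (1)λ + (−6) with roots 3 and −2.
Eigenvectors give P = [[−3, 4], [1, −1]] with P⁻¹ = [[1, 4], [1, 3]], and B = P·diag(3, −2)·P⁻¹.
Then B⁵ = P·diag(243, −32)·P⁻¹ = [[−729, −128], [243, 32]] · [[1, 4], [1, 3]] = [[−857, −3300], [275, 1068]].

−857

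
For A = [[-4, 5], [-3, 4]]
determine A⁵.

A² = I (check: tr A = 0 and det A = -1), so A⁵ = A since 5 is odd.

[[-4, 5], [-3, 4]]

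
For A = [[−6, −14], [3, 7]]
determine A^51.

A² = A (a projection; rank 1, trace 1), so A^51 = A.

[[−6, −14], [3, 7]]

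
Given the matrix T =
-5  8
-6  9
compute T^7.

[[-6557, 8744], [-6558, 8745]]

tr T = 4 and det T = 3, so the characteristic polynomial is λ² − (4)λ + (3) with roots 1 and 3.
Eigenvectors give P = [[4, -1], [3, -1]] with P⁻¹ = [[1, -1], [3, -4]], and T = P·diag(1, 3)·P⁻¹.
Then T^7 = P·diag(1, 2187)·P⁻¹ = [[4, -2187], [3, -2187]] · [[1, -1], [3, -4]] = [[-6557, 8744], [-6558, 8745]].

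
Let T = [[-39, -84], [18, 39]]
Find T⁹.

[[-255879, -551124], [118098, 255879]]

tr T = 0 and det T = -9, so the characteristic polynomial is λ² − (0)λ + (-9) with roots 3 and -3.
Eigenvectors give P = [[-2, 7], [1, -3]] with P⁻¹ = [[3, 7], [1, 2]], and T = P·diag(3, -3)·P⁻¹.
Then T⁹ = P·diag(19683, -19683)·P⁻¹ = [[-39366, -137781], [19683, 59049]] · [[3, 7], [1, 2]] = [[-255879, -551124], [118098, 255879]].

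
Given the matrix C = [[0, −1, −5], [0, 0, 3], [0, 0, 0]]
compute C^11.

C is strictly triangular, hence nilpotent: C^3 = 0, so C^11 = 0.

[[0, 0, 0], [0, 0, 0], [0, 0, 0]]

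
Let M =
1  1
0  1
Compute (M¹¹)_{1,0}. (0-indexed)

0

M = I + N where N = [[0, 1], [0, 0]] is strictly upper-triangular, so N² = 0.
(I + N)¹¹ = I + 11·N = [[1, 11], [0, 1]].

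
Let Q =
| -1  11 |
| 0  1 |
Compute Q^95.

Q² = I (check: tr Q = 0 and det Q = -1), so Q^95 = Q since 95 is odd.

[[-1, 11], [0, 1]]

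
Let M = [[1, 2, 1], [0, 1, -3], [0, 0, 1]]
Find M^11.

[[1, 22, -319], [0, 1, -33], [0, 0, 1]]

M = I + N where N = [[0, 2, 1], [0, 0, -3], [0, 0, 0]] is strictly upper-triangular, so N^3 = 0.
(I + N)^11 = I + 11·N + 55·N^2 = [[1, 22, -319], [0, 1, -33], [0, 0, 1]].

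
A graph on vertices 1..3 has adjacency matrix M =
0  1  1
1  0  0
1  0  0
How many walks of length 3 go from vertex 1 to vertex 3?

The number of length-3 walks from vertex 1 to vertex 3 is entry (1,3) of M³, where M is the adjacency matrix.
M² = [[2, 0, 0], [0, 1, 1], [0, 1, 1]]
M³ = [[0, 2, 2], [2, 0, 0], [2, 0, 0]]

2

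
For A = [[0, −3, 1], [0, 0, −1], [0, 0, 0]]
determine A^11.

[[0, 0, 0], [0, 0, 0], [0, 0, 0]]

A is strictly triangular, hence nilpotent: A^3 = 0, so A^11 = 0.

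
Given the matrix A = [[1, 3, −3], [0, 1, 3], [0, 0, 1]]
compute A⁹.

[[1, 27, 297], [0, 1, 27], [0, 0, 1]]

A = I + N where N = [[0, 3, −3], [0, 0, 3], [0, 0, 0]] is strictly upper-triangular, so N³ = 0.
(I + N)⁹ = I + 9·N + 36·N² = [[1, 27, 297], [0, 1, 27], [0, 0, 1]].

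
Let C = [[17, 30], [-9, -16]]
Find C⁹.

[[3077, 5130], [-1539, -2566]]

tr C = 1 and det C = -2, so the characteristic polynomial is λ² − (1)λ + (-2) with roots -1 and 2.
Eigenvectors give P = [[-5, -2], [3, 1]] with P⁻¹ = [[1, 2], [-3, -5]], and C = P·diag(-1, 2)·P⁻¹.
Then C⁹ = P·diag(-1, 512)·P⁻¹ = [[5, -1024], [-3, 512]] · [[1, 2], [-3, -5]] = [[3077, 5130], [-1539, -2566]].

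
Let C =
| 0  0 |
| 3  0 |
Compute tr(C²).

0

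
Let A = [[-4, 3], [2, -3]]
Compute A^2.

[[22, -21], [-14, 15]]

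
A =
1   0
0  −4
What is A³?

A² = [[1, 0], [0, 16]]
A³ = [[1, 0], [0, −64]]

[[1, 0], [0, −64]]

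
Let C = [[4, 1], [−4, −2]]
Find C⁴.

C² = [[12, 2], [−8, 0]]
C³ = [[40, 8], [−32, −8]]
C⁴ = [[128, 24], [−96, −16]]

[[128, 24], [−96, −16]]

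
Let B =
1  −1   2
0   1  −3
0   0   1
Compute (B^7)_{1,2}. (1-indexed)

B = I + N where N = [[0, −1, 2], [0, 0, −3], [0, 0, 0]] is strictly upper-triangular, so N^3 = 0.
(I + N)^7 = I + 7·N + 21·N^2 = [[1, −7, 77], [0, 1, −21], [0, 0, 1]].

−7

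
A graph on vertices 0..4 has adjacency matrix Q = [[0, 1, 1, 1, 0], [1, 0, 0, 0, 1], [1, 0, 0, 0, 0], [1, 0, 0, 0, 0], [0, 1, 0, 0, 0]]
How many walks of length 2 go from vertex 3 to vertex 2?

1

The number of length-2 walks from vertex 3 to vertex 2 is entry (3,2) of Q^2, where Q is the adjacency matrix.
Q^2 = [[3, 0, 0, 0, 1], [0, 2, 1, 1, 0], [0, 1, 1, 1, 0], [0, 1, 1, 1, 0], [1, 0, 0, 0, 1]]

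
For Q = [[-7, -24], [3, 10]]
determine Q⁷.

tr Q = 3 and det Q = 2, so the characteristic polynomial is λ² − (3)λ + (2) with roots 2 and 1.
Eigenvectors give P = [[-8, -3], [3, 1]] with P⁻¹ = [[1, 3], [-3, -8]], and Q = P·diag(2, 1)·P⁻¹.
Then Q⁷ = P·diag(128, 1)·P⁻¹ = [[-1024, -3], [384, 1]] · [[1, 3], [-3, -8]] = [[-1015, -3048], [381, 1144]].

[[-1015, -3048], [381, 1144]]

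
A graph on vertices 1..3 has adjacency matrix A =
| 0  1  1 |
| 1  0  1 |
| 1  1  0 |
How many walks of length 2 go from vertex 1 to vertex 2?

The number of length-2 walks from vertex 1 to vertex 2 is entry (1,2) of A², where A is the adjacency matrix.
A² = [[2, 1, 1], [1, 2, 1], [1, 1, 2]]

1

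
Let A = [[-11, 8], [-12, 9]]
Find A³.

[[-83, 56], [-84, 57]]

tr A = -2 and det A = -3, so the characteristic polynomial is λ² − (-2)λ + (-3) with roots -3 and 1.
Eigenvectors give P = [[-1, 2], [-1, 3]] with P⁻¹ = [[-3, 2], [-1, 1]], and A = P·diag(-3, 1)·P⁻¹.
Then A³ = P·diag(-27, 1)·P⁻¹ = [[27, 2], [27, 3]] · [[-3, 2], [-1, 1]] = [[-83, 56], [-84, 57]].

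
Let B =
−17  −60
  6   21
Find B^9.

tr B = 4 and det B = 3, so the characteristic polynomial is λ² − (4)λ + (3) with roots 1 and 3.
Eigenvectors give P = [[10, −3], [−3, 1]] with P⁻¹ = [[1, 3], [3, 10]], and B = P·diag(1, 3)·P⁻¹.
Then B^9 = P·diag(1, 19683)·P⁻¹ = [[10, −59049], [−3, 19683]] · [[1, 3], [3, 10]] = [[−177137, −590460], [59046, 196821]].

[[−177137, −590460], [59046, 196821]]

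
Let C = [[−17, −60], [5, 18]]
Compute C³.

[[−113, −420], [35, 132]]

tr C = 1 and det C = −6, so the characteristic polynomial is λ² − (1)λ + (−6) with roots −2 and 3.
Eigenvectors give P = [[−4, −3], [1, 1]] with P⁻¹ = [[−1, −3], [1, 4]], and C = P·diag(−2, 3)·P⁻¹.
Then C³ = P·diag(−8, 27)·P⁻¹ = [[32, −81], [−8, 27]] · [[−1, −3], [1, 4]] = [[−113, −420], [35, 132]].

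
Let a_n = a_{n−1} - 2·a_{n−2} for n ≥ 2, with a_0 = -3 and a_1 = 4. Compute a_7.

58

With companion matrix B = [[1, -2], [1, 0]], [a_n, a_{n−1}]ᵀ = B·[a_{n−1}, a_{n−2}]ᵀ, so [a_7, a_6]ᵀ = B⁶·[a_1, a_0]ᵀ.
B⁶ = [[7, -10], [5, 2]], giving [a_7, a_6]ᵀ = [[58], [14]].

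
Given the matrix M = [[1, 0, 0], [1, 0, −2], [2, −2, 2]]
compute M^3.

M^2 = [[1, 0, 0], [−3, 4, −4], [4, −4, 8]]
M^3 = [[1, 0, 0], [−7, 8, −16], [16, −16, 24]]

[[1, 0, 0], [−7, 8, −16], [16, −16, 24]]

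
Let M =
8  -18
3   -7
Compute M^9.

[[1538, -3078], [513, -1027]]

tr M = 1 and det M = -2, so the characteristic polynomial is λ² − (1)λ + (-2) with roots 2 and -1.
Eigenvectors give P = [[-3, -2], [-1, -1]] with P⁻¹ = [[-1, 2], [1, -3]], and M = P·diag(2, -1)·P⁻¹.
Then M^9 = P·diag(512, -1)·P⁻¹ = [[-1536, 2], [-512, 1]] · [[-1, 2], [1, -3]] = [[1538, -3078], [513, -1027]].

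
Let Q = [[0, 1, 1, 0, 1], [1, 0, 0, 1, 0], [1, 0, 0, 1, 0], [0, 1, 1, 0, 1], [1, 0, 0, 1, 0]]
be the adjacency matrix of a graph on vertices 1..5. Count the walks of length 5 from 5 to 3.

The number of length-5 walks from vertex 5 to vertex 3 is entry (5,3) of Q⁵, where Q is the adjacency matrix.
Q² = [[3, 0, 0, 3, 0], [0, 2, 2, 0, 2], [0, 2, 2, 0, 2], [3, 0, 0, 3, 0], [0, 2, 2, 0, 2]]
Q³ = [[0, 6, 6, 0, 6], [6, 0, 0, 6, 0], [6, 0, 0, 6, 0], [0, 6, 6, 0, 6], [6, 0, 0, 6, 0]]
Q⁴ = [[18, 0, 0, 18, 0], [0, 12, 12, 0, 12], [0, 12, 12, 0, 12], [18, 0, 0, 18, 0], [0, 12, 12, 0, 12]]
Q⁵ = [[0, 36, 36, 0, 36], [36, 0, 0, 36, 0], [36, 0, 0, 36, 0], [0, 36, 36, 0, 36], [36, 0, 0, 36, 0]]

0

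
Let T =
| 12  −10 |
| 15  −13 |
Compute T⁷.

tr T = −1 and det T = −6, so the characteristic polynomial is λ² − (−1)λ + (−6) with roots −3 and 2.
Eigenvectors give P = [[−2, 1], [−3, 1]] with P⁻¹ = [[1, −1], [3, −2]], and T = P·diag(−3, 2)·P⁻¹.
Then T⁷ = P·diag(−2187, 128)·P⁻¹ = [[4374, 128], [6561, 128]] · [[1, −1], [3, −2]] = [[4758, −4630], [6945, −6817]].

[[4758, −4630], [6945, −6817]]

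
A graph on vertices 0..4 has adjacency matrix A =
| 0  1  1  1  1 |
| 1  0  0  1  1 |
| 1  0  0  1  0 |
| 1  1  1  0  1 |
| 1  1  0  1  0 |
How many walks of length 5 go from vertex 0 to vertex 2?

The number of length-5 walks from vertex 0 to vertex 2 is entry (0,2) of A⁵, where A is the adjacency matrix.
A² = [[4, 2, 1, 3, 2], [2, 3, 2, 2, 2], [1, 2, 2, 1, 2], [3, 2, 1, 4, 2], [2, 2, 2, 2, 3]]
A³ = [[8, 9, 7, 9, 9], [9, 6, 4, 9, 7], [7, 4, 2, 7, 4], [9, 9, 7, 8, 9], [9, 7, 4, 9, 6]]
A⁴ = [[34, 26, 17, 33, 26], [26, 25, 18, 26, 24], [17, 18, 14, 17, 18], [33, 26, 17, 34, 26], [26, 24, 18, 26, 25]]
A⁵ = [[102, 93, 67, 103, 93], [93, 76, 52, 93, 77], [67, 52, 34, 67, 52], [103, 93, 67, 102, 93], [93, 77, 52, 93, 76]]

67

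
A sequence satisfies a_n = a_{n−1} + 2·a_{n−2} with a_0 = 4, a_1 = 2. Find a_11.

With companion matrix T = [[1, 2], [1, 0]], [a_n, a_{n−1}]ᵀ = T·[a_{n−1}, a_{n−2}]ᵀ, so [a_11, a_10]ᵀ = T^10·[a_1, a_0]ᵀ.
T^10 = [[683, 682], [341, 342]], giving [a_11, a_10]ᵀ = [[4094], [2050]].

4094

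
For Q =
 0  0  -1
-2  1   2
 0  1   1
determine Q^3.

[[2, -2, -3], [-6, 9, 14], [-4, 5, 9]]

Q^2 = [[0, -1, -1], [-2, 3, 6], [-2, 2, 3]]
Q^3 = [[2, -2, -3], [-6, 9, 14], [-4, 5, 9]]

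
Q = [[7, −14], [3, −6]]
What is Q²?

Q² = Q (a projection; rank 1, trace 1), so Q² = Q.

[[7, −14], [3, −6]]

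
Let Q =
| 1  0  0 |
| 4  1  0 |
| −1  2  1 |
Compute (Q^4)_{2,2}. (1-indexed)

Q = I + N where N = [[0, 0, 0], [4, 0, 0], [−1, 2, 0]] is strictly lower-triangular, so N^3 = 0.
(I + N)^4 = I + 4·N + 6·N^2 = [[1, 0, 0], [16, 1, 0], [44, 8, 1]].

1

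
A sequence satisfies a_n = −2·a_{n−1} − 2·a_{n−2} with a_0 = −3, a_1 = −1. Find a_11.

−224

With companion matrix A = [[−2, −2], [1, 0]], [a_n, a_{n−1}]ᵀ = A·[a_{n−1}, a_{n−2}]ᵀ, so [a_11, a_10]ᵀ = A^10·[a_1, a_0]ᵀ.
A^10 = [[32, 64], [−32, −32]], giving [a_11, a_10]ᵀ = [[−224], [128]].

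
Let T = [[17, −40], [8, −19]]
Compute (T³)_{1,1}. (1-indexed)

tr T = −2 and det T = −3, so the characteristic polynomial is λ² − (−2)λ + (−3) with roots 1 and −3.
Eigenvectors give P = [[5, 2], [2, 1]] with P⁻¹ = [[1, −2], [−2, 5]], and T = P·diag(1, −3)·P⁻¹.
Then T³ = P·diag(1, −27)·P⁻¹ = [[5, −54], [2, −27]] · [[1, −2], [−2, 5]] = [[113, −280], [56, −139]].

113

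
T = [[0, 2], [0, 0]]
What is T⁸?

[[0, 0], [0, 0]]

T is strictly triangular, hence nilpotent: T² = 0, so T⁸ = 0.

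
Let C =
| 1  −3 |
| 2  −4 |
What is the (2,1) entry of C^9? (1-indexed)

1022

tr C = −3 and det C = 2, so the characteristic polynomial is λ² − (−3)λ + (2) with roots −1 and −2.
Eigenvectors give P = [[−3, −1], [−2, −1]] with P⁻¹ = [[−1, 1], [2, −3]], and C = P·diag(−1, −2)·P⁻¹.
Then C^9 = P·diag(−1, −512)·P⁻¹ = [[3, 512], [2, 512]] · [[−1, 1], [2, −3]] = [[1021, −1533], [1022, −1534]].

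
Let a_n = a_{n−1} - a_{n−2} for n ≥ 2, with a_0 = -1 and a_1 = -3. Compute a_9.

With companion matrix Q = [[1, -1], [1, 0]], [a_n, a_{n−1}]ᵀ = Q·[a_{n−1}, a_{n−2}]ᵀ, so [a_9, a_8]ᵀ = Q⁸·[a_1, a_0]ᵀ.
Q⁸ = [[0, -1], [1, -1]], giving [a_9, a_8]ᵀ = [[1], [-2]].

1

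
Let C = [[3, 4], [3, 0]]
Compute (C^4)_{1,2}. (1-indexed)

396

C^2 = [[21, 12], [9, 12]]
C^3 = [[99, 84], [63, 36]]
C^4 = [[549, 396], [297, 252]]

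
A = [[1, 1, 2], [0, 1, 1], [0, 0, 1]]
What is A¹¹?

[[1, 11, 77], [0, 1, 11], [0, 0, 1]]

A = I + N where N = [[0, 1, 2], [0, 0, 1], [0, 0, 0]] is strictly upper-triangular, so N³ = 0.
(I + N)¹¹ = I + 11·N + 55·N² = [[1, 11, 77], [0, 1, 11], [0, 0, 1]].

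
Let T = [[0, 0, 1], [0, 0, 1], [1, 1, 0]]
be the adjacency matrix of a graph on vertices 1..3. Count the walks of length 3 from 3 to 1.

2

The number of length-3 walks from vertex 3 to vertex 1 is entry (3,1) of T³, where T is the adjacency matrix.
T² = [[1, 1, 0], [1, 1, 0], [0, 0, 2]]
T³ = [[0, 0, 2], [0, 0, 2], [2, 2, 0]]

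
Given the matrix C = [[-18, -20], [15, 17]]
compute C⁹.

[[-80268, -80780], [60585, 61097]]

tr C = -1 and det C = -6, so the characteristic polynomial is λ² − (-1)λ + (-6) with roots -3 and 2.
Eigenvectors give P = [[-4, 1], [3, -1]] with P⁻¹ = [[-1, -1], [-3, -4]], and C = P·diag(-3, 2)·P⁻¹.
Then C⁹ = P·diag(-19683, 512)·P⁻¹ = [[78732, 512], [-59049, -512]] · [[-1, -1], [-3, -4]] = [[-80268, -80780], [60585, 61097]].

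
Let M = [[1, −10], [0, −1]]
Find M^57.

[[1, −10], [0, −1]]

M² = I (check: tr M = 0 and det M = −1), so M^57 = M since 57 is odd.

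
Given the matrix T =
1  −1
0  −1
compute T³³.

T² = I (check: tr T = 0 and det T = −1), so T³³ = T since 33 is odd.

[[1, −1], [0, −1]]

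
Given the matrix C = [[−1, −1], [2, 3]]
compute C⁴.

C² = [[−1, −2], [4, 7]]
C³ = [[−3, −5], [10, 17]]
C⁴ = [[−7, −12], [24, 41]]

[[−7, −12], [24, 41]]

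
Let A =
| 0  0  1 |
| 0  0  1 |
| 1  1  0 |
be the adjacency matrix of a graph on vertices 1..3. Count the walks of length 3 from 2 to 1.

The number of length-3 walks from vertex 2 to vertex 1 is entry (2,1) of A³, where A is the adjacency matrix.
A² = [[1, 1, 0], [1, 1, 0], [0, 0, 2]]
A³ = [[0, 0, 2], [0, 0, 2], [2, 2, 0]]

0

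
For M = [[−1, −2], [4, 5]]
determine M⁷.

tr M = 4 and det M = 3, so the characteristic polynomial is λ² − (4)λ + (3) with roots 1 and 3.
Eigenvectors give P = [[−1, 1], [1, −2]] with P⁻¹ = [[−2, −1], [−1, −1]], and M = P·diag(1, 3)·P⁻¹.
Then M⁷ = P·diag(1, 2187)·P⁻¹ = [[−1, 2187], [1, −4374]] · [[−2, −1], [−1, −1]] = [[−2185, −2186], [4372, 4373]].

[[−2185, −2186], [4372, 4373]]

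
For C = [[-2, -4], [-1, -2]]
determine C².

[[8, 16], [4, 8]]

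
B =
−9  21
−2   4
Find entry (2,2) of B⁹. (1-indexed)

114514

tr B = −5 and det B = 6, so the characteristic polynomial is λ² − (−5)λ + (6) with roots −2 and −3.
Eigenvectors give P = [[−3, −7], [−1, −2]] with P⁻¹ = [[2, −7], [−1, 3]], and B = P·diag(−2, −3)·P⁻¹.
Then B⁹ = P·diag(−512, −19683)·P⁻¹ = [[1536, 137781], [512, 39366]] · [[2, −7], [−1, 3]] = [[−134709, 402591], [−38342, 114514]].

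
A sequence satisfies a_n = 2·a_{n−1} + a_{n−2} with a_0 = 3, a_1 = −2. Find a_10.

−1801

With companion matrix B = [[2, 1], [1, 0]], [a_n, a_{n−1}]ᵀ = B·[a_{n−1}, a_{n−2}]ᵀ, so [a_10, a_9]ᵀ = B^9·[a_1, a_0]ᵀ.
B^9 = [[2378, 985], [985, 408]], giving [a_10, a_9]ᵀ = [[−1801], [−746]].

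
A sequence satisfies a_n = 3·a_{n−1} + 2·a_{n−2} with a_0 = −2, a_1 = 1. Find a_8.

With companion matrix C = [[3, 2], [1, 0]], [a_n, a_{n−1}]ᵀ = C·[a_{n−1}, a_{n−2}]ᵀ, so [a_8, a_7]ᵀ = C^7·[a_1, a_0]ᵀ.
C^7 = [[6279, 3526], [1763, 990]], giving [a_8, a_7]ᵀ = [[−773], [−217]].

−773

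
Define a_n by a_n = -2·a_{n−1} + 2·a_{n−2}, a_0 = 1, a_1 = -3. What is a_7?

With companion matrix B = [[-2, 2], [1, 0]], [a_n, a_{n−1}]ᵀ = B·[a_{n−1}, a_{n−2}]ᵀ, so [a_7, a_6]ᵀ = B⁶·[a_1, a_0]ᵀ.
B⁶ = [[328, -240], [-120, 88]], giving [a_7, a_6]ᵀ = [[-1224], [448]].

-1224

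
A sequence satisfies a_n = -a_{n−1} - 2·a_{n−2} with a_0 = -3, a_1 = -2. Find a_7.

With companion matrix C = [[-1, -2], [1, 0]], [a_n, a_{n−1}]ᵀ = C·[a_{n−1}, a_{n−2}]ᵀ, so [a_7, a_6]ᵀ = C⁶·[a_1, a_0]ᵀ.
C⁶ = [[7, 10], [-5, 2]], giving [a_7, a_6]ᵀ = [[-44], [4]].

-44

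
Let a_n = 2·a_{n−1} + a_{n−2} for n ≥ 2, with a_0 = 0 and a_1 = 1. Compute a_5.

With companion matrix B = [[2, 1], [1, 0]], [a_n, a_{n−1}]ᵀ = B·[a_{n−1}, a_{n−2}]ᵀ, so [a_5, a_4]ᵀ = B⁴·[a_1, a_0]ᵀ.
B⁴ = [[29, 12], [12, 5]], giving [a_5, a_4]ᵀ = [[29], [12]].

29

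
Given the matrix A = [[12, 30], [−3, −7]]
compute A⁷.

tr A = 5 and det A = 6, so the characteristic polynomial is λ² − (5)λ + (6) with roots 3 and 2.
Eigenvectors give P = [[−10, −3], [3, 1]] with P⁻¹ = [[−1, −3], [3, 10]], and A = P·diag(3, 2)·P⁻¹.
Then A⁷ = P·diag(2187, 128)·P⁻¹ = [[−21870, −384], [6561, 128]] · [[−1, −3], [3, 10]] = [[20718, 61770], [−6177, −18403]].

[[20718, 61770], [−6177, −18403]]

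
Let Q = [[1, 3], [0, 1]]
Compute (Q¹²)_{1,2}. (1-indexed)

36

Q = I + N where N = [[0, 3], [0, 0]] is strictly upper-triangular, so N² = 0.
(I + N)¹² = I + 12·N = [[1, 36], [0, 1]].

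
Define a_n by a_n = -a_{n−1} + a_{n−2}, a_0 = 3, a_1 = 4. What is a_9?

73

With companion matrix C = [[-1, 1], [1, 0]], [a_n, a_{n−1}]ᵀ = C·[a_{n−1}, a_{n−2}]ᵀ, so [a_9, a_8]ᵀ = C^8·[a_1, a_0]ᵀ.
C^8 = [[34, -21], [-21, 13]], giving [a_9, a_8]ᵀ = [[73], [-45]].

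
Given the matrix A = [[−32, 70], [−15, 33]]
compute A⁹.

tr A = 1 and det A = −6, so the characteristic polynomial is λ² − (1)λ + (−6) with roots 3 and −2.
Eigenvectors give P = [[−2, −7], [−1, −3]] with P⁻¹ = [[3, −7], [−1, 2]], and A = P·diag(3, −2)·P⁻¹.
Then A⁹ = P·diag(19683, −512)·P⁻¹ = [[−39366, 3584], [−19683, 1536]] · [[3, −7], [−1, 2]] = [[−121682, 282730], [−60585, 140853]].

[[−121682, 282730], [−60585, 140853]]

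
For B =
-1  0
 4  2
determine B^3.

B^2 = [[1, 0], [4, 4]]
B^3 = [[-1, 0], [12, 8]]

[[-1, 0], [12, 8]]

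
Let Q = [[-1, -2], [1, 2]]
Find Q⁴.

[[-1, -2], [1, 2]]

Q² = Q (a projection; rank 1, trace 1), so Q⁴ = Q.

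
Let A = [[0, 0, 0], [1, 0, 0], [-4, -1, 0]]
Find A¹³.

A is strictly triangular, hence nilpotent: A³ = 0, so A¹³ = 0.

[[0, 0, 0], [0, 0, 0], [0, 0, 0]]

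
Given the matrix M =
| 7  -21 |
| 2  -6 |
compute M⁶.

M² = M (a projection; rank 1, trace 1), so M⁶ = M.

[[7, -21], [2, -6]]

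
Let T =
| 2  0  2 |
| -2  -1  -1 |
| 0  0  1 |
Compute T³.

[[8, 0, 14], [-6, -1, -9], [0, 0, 1]]

T² = [[4, 0, 6], [-2, 1, -4], [0, 0, 1]]
T³ = [[8, 0, 14], [-6, -1, -9], [0, 0, 1]]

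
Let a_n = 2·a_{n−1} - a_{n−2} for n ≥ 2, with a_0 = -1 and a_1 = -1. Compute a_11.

With companion matrix Q = [[2, -1], [1, 0]], [a_n, a_{n−1}]ᵀ = Q·[a_{n−1}, a_{n−2}]ᵀ, so [a_11, a_10]ᵀ = Q¹⁰·[a_1, a_0]ᵀ.
Q¹⁰ = [[11, -10], [10, -9]], giving [a_11, a_10]ᵀ = [[-1], [-1]].

-1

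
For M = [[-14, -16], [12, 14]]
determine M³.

[[-56, -64], [48, 56]]

tr M = 0 and det M = -4, so the characteristic polynomial is λ² − (0)λ + (-4) with roots 2 and -2.
Eigenvectors give P = [[-1, 4], [1, -3]] with P⁻¹ = [[3, 4], [1, 1]], and M = P·diag(2, -2)·P⁻¹.
Then M³ = P·diag(8, -8)·P⁻¹ = [[-8, -32], [8, 24]] · [[3, 4], [1, 1]] = [[-56, -64], [48, 56]].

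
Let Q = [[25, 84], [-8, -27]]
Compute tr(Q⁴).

tr Q = -2 and det Q = -3, so the characteristic polynomial is λ² − (-2)λ + (-3) with roots -3 and 1.
Eigenvectors give P = [[3, -7], [-1, 2]] with P⁻¹ = [[-2, -7], [-1, -3]], and Q = P·diag(-3, 1)·P⁻¹.
Then Q⁴ = P·diag(81, 1)·P⁻¹ = [[243, -7], [-81, 2]] · [[-2, -7], [-1, -3]] = [[-479, -1680], [160, 561]].

82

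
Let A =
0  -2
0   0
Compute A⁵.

[[0, 0], [0, 0]]

A is strictly triangular, hence nilpotent: A² = 0, so A⁵ = 0.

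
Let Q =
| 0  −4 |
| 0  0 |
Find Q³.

[[0, 0], [0, 0]]

Q is strictly triangular, hence nilpotent: Q² = 0, so Q³ = 0.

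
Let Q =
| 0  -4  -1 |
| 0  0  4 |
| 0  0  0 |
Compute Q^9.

[[0, 0, 0], [0, 0, 0], [0, 0, 0]]

Q is strictly triangular, hence nilpotent: Q^3 = 0, so Q^9 = 0.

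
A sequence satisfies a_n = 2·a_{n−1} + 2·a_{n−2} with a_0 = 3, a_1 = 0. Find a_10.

14688

With companion matrix Q = [[2, 2], [1, 0]], [a_n, a_{n−1}]ᵀ = Q·[a_{n−1}, a_{n−2}]ᵀ, so [a_10, a_9]ᵀ = Q^9·[a_1, a_0]ᵀ.
Q^9 = [[6688, 4896], [2448, 1792]], giving [a_10, a_9]ᵀ = [[14688], [5376]].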